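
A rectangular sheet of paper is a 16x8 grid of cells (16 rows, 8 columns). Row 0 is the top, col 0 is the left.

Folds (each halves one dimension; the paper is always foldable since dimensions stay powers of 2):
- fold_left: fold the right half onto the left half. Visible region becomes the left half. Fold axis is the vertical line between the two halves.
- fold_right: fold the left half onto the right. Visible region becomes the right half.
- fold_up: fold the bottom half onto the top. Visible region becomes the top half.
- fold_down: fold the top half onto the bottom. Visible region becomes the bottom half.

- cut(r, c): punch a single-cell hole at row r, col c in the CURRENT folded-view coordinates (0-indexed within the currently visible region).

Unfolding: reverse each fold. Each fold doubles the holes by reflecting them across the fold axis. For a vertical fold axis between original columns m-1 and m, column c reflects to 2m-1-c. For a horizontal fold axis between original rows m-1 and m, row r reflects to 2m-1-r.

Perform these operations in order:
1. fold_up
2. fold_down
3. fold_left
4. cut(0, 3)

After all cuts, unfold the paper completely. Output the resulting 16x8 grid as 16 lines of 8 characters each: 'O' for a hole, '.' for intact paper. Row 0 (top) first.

Op 1 fold_up: fold axis h@8; visible region now rows[0,8) x cols[0,8) = 8x8
Op 2 fold_down: fold axis h@4; visible region now rows[4,8) x cols[0,8) = 4x8
Op 3 fold_left: fold axis v@4; visible region now rows[4,8) x cols[0,4) = 4x4
Op 4 cut(0, 3): punch at orig (4,3); cuts so far [(4, 3)]; region rows[4,8) x cols[0,4) = 4x4
Unfold 1 (reflect across v@4): 2 holes -> [(4, 3), (4, 4)]
Unfold 2 (reflect across h@4): 4 holes -> [(3, 3), (3, 4), (4, 3), (4, 4)]
Unfold 3 (reflect across h@8): 8 holes -> [(3, 3), (3, 4), (4, 3), (4, 4), (11, 3), (11, 4), (12, 3), (12, 4)]

Answer: ........
........
........
...OO...
...OO...
........
........
........
........
........
........
...OO...
...OO...
........
........
........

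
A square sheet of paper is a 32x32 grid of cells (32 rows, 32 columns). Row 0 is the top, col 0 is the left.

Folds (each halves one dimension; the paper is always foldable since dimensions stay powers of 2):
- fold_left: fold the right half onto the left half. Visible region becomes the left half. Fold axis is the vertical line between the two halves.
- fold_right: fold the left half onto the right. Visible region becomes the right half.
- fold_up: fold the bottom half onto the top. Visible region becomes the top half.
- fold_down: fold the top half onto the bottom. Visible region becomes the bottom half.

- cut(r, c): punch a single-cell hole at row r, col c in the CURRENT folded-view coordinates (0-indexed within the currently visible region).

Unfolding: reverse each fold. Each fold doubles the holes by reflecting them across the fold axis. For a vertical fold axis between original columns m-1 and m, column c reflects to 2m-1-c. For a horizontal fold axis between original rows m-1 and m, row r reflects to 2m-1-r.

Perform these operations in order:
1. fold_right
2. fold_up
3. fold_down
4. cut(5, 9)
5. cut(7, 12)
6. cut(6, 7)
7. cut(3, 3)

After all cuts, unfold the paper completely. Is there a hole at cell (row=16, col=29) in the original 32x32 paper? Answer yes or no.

Answer: no

Derivation:
Op 1 fold_right: fold axis v@16; visible region now rows[0,32) x cols[16,32) = 32x16
Op 2 fold_up: fold axis h@16; visible region now rows[0,16) x cols[16,32) = 16x16
Op 3 fold_down: fold axis h@8; visible region now rows[8,16) x cols[16,32) = 8x16
Op 4 cut(5, 9): punch at orig (13,25); cuts so far [(13, 25)]; region rows[8,16) x cols[16,32) = 8x16
Op 5 cut(7, 12): punch at orig (15,28); cuts so far [(13, 25), (15, 28)]; region rows[8,16) x cols[16,32) = 8x16
Op 6 cut(6, 7): punch at orig (14,23); cuts so far [(13, 25), (14, 23), (15, 28)]; region rows[8,16) x cols[16,32) = 8x16
Op 7 cut(3, 3): punch at orig (11,19); cuts so far [(11, 19), (13, 25), (14, 23), (15, 28)]; region rows[8,16) x cols[16,32) = 8x16
Unfold 1 (reflect across h@8): 8 holes -> [(0, 28), (1, 23), (2, 25), (4, 19), (11, 19), (13, 25), (14, 23), (15, 28)]
Unfold 2 (reflect across h@16): 16 holes -> [(0, 28), (1, 23), (2, 25), (4, 19), (11, 19), (13, 25), (14, 23), (15, 28), (16, 28), (17, 23), (18, 25), (20, 19), (27, 19), (29, 25), (30, 23), (31, 28)]
Unfold 3 (reflect across v@16): 32 holes -> [(0, 3), (0, 28), (1, 8), (1, 23), (2, 6), (2, 25), (4, 12), (4, 19), (11, 12), (11, 19), (13, 6), (13, 25), (14, 8), (14, 23), (15, 3), (15, 28), (16, 3), (16, 28), (17, 8), (17, 23), (18, 6), (18, 25), (20, 12), (20, 19), (27, 12), (27, 19), (29, 6), (29, 25), (30, 8), (30, 23), (31, 3), (31, 28)]
Holes: [(0, 3), (0, 28), (1, 8), (1, 23), (2, 6), (2, 25), (4, 12), (4, 19), (11, 12), (11, 19), (13, 6), (13, 25), (14, 8), (14, 23), (15, 3), (15, 28), (16, 3), (16, 28), (17, 8), (17, 23), (18, 6), (18, 25), (20, 12), (20, 19), (27, 12), (27, 19), (29, 6), (29, 25), (30, 8), (30, 23), (31, 3), (31, 28)]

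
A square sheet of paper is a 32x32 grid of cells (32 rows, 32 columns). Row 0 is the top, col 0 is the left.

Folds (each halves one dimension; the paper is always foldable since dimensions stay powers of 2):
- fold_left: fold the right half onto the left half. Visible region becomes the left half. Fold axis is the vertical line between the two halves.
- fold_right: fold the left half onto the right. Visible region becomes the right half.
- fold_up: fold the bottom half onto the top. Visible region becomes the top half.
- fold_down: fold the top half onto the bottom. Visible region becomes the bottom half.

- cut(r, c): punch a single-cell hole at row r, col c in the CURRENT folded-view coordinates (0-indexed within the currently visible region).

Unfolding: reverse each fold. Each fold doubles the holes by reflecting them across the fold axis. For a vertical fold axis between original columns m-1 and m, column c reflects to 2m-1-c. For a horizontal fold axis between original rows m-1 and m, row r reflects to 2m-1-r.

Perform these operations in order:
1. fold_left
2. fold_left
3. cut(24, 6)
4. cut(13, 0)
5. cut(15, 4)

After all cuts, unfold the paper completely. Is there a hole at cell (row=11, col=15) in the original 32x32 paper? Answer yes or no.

Answer: no

Derivation:
Op 1 fold_left: fold axis v@16; visible region now rows[0,32) x cols[0,16) = 32x16
Op 2 fold_left: fold axis v@8; visible region now rows[0,32) x cols[0,8) = 32x8
Op 3 cut(24, 6): punch at orig (24,6); cuts so far [(24, 6)]; region rows[0,32) x cols[0,8) = 32x8
Op 4 cut(13, 0): punch at orig (13,0); cuts so far [(13, 0), (24, 6)]; region rows[0,32) x cols[0,8) = 32x8
Op 5 cut(15, 4): punch at orig (15,4); cuts so far [(13, 0), (15, 4), (24, 6)]; region rows[0,32) x cols[0,8) = 32x8
Unfold 1 (reflect across v@8): 6 holes -> [(13, 0), (13, 15), (15, 4), (15, 11), (24, 6), (24, 9)]
Unfold 2 (reflect across v@16): 12 holes -> [(13, 0), (13, 15), (13, 16), (13, 31), (15, 4), (15, 11), (15, 20), (15, 27), (24, 6), (24, 9), (24, 22), (24, 25)]
Holes: [(13, 0), (13, 15), (13, 16), (13, 31), (15, 4), (15, 11), (15, 20), (15, 27), (24, 6), (24, 9), (24, 22), (24, 25)]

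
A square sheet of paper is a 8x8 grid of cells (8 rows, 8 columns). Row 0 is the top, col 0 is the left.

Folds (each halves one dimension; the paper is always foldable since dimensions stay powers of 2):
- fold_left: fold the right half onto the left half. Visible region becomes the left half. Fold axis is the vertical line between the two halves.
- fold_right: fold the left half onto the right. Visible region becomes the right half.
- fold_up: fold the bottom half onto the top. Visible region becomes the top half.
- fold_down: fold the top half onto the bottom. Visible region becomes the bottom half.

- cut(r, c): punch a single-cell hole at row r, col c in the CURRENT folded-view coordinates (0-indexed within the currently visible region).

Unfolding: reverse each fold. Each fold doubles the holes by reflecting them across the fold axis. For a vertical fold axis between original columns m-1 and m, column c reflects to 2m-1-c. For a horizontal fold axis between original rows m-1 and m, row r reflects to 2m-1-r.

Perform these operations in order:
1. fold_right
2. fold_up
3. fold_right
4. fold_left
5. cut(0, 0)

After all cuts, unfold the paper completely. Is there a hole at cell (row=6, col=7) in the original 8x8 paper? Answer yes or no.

Answer: no

Derivation:
Op 1 fold_right: fold axis v@4; visible region now rows[0,8) x cols[4,8) = 8x4
Op 2 fold_up: fold axis h@4; visible region now rows[0,4) x cols[4,8) = 4x4
Op 3 fold_right: fold axis v@6; visible region now rows[0,4) x cols[6,8) = 4x2
Op 4 fold_left: fold axis v@7; visible region now rows[0,4) x cols[6,7) = 4x1
Op 5 cut(0, 0): punch at orig (0,6); cuts so far [(0, 6)]; region rows[0,4) x cols[6,7) = 4x1
Unfold 1 (reflect across v@7): 2 holes -> [(0, 6), (0, 7)]
Unfold 2 (reflect across v@6): 4 holes -> [(0, 4), (0, 5), (0, 6), (0, 7)]
Unfold 3 (reflect across h@4): 8 holes -> [(0, 4), (0, 5), (0, 6), (0, 7), (7, 4), (7, 5), (7, 6), (7, 7)]
Unfold 4 (reflect across v@4): 16 holes -> [(0, 0), (0, 1), (0, 2), (0, 3), (0, 4), (0, 5), (0, 6), (0, 7), (7, 0), (7, 1), (7, 2), (7, 3), (7, 4), (7, 5), (7, 6), (7, 7)]
Holes: [(0, 0), (0, 1), (0, 2), (0, 3), (0, 4), (0, 5), (0, 6), (0, 7), (7, 0), (7, 1), (7, 2), (7, 3), (7, 4), (7, 5), (7, 6), (7, 7)]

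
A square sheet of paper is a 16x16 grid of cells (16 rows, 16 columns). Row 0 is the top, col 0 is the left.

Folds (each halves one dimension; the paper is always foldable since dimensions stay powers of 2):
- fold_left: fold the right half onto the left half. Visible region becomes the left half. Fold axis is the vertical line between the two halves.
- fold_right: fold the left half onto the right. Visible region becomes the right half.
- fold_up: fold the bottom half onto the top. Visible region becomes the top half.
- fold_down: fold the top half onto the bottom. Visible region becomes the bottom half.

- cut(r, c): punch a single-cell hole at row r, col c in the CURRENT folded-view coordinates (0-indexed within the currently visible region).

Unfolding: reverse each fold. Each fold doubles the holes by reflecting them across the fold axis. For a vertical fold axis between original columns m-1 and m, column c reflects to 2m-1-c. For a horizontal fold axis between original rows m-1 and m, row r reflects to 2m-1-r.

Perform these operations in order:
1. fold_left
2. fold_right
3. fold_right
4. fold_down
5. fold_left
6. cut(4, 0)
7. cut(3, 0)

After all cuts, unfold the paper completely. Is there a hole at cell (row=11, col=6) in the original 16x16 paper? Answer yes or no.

Answer: yes

Derivation:
Op 1 fold_left: fold axis v@8; visible region now rows[0,16) x cols[0,8) = 16x8
Op 2 fold_right: fold axis v@4; visible region now rows[0,16) x cols[4,8) = 16x4
Op 3 fold_right: fold axis v@6; visible region now rows[0,16) x cols[6,8) = 16x2
Op 4 fold_down: fold axis h@8; visible region now rows[8,16) x cols[6,8) = 8x2
Op 5 fold_left: fold axis v@7; visible region now rows[8,16) x cols[6,7) = 8x1
Op 6 cut(4, 0): punch at orig (12,6); cuts so far [(12, 6)]; region rows[8,16) x cols[6,7) = 8x1
Op 7 cut(3, 0): punch at orig (11,6); cuts so far [(11, 6), (12, 6)]; region rows[8,16) x cols[6,7) = 8x1
Unfold 1 (reflect across v@7): 4 holes -> [(11, 6), (11, 7), (12, 6), (12, 7)]
Unfold 2 (reflect across h@8): 8 holes -> [(3, 6), (3, 7), (4, 6), (4, 7), (11, 6), (11, 7), (12, 6), (12, 7)]
Unfold 3 (reflect across v@6): 16 holes -> [(3, 4), (3, 5), (3, 6), (3, 7), (4, 4), (4, 5), (4, 6), (4, 7), (11, 4), (11, 5), (11, 6), (11, 7), (12, 4), (12, 5), (12, 6), (12, 7)]
Unfold 4 (reflect across v@4): 32 holes -> [(3, 0), (3, 1), (3, 2), (3, 3), (3, 4), (3, 5), (3, 6), (3, 7), (4, 0), (4, 1), (4, 2), (4, 3), (4, 4), (4, 5), (4, 6), (4, 7), (11, 0), (11, 1), (11, 2), (11, 3), (11, 4), (11, 5), (11, 6), (11, 7), (12, 0), (12, 1), (12, 2), (12, 3), (12, 4), (12, 5), (12, 6), (12, 7)]
Unfold 5 (reflect across v@8): 64 holes -> [(3, 0), (3, 1), (3, 2), (3, 3), (3, 4), (3, 5), (3, 6), (3, 7), (3, 8), (3, 9), (3, 10), (3, 11), (3, 12), (3, 13), (3, 14), (3, 15), (4, 0), (4, 1), (4, 2), (4, 3), (4, 4), (4, 5), (4, 6), (4, 7), (4, 8), (4, 9), (4, 10), (4, 11), (4, 12), (4, 13), (4, 14), (4, 15), (11, 0), (11, 1), (11, 2), (11, 3), (11, 4), (11, 5), (11, 6), (11, 7), (11, 8), (11, 9), (11, 10), (11, 11), (11, 12), (11, 13), (11, 14), (11, 15), (12, 0), (12, 1), (12, 2), (12, 3), (12, 4), (12, 5), (12, 6), (12, 7), (12, 8), (12, 9), (12, 10), (12, 11), (12, 12), (12, 13), (12, 14), (12, 15)]
Holes: [(3, 0), (3, 1), (3, 2), (3, 3), (3, 4), (3, 5), (3, 6), (3, 7), (3, 8), (3, 9), (3, 10), (3, 11), (3, 12), (3, 13), (3, 14), (3, 15), (4, 0), (4, 1), (4, 2), (4, 3), (4, 4), (4, 5), (4, 6), (4, 7), (4, 8), (4, 9), (4, 10), (4, 11), (4, 12), (4, 13), (4, 14), (4, 15), (11, 0), (11, 1), (11, 2), (11, 3), (11, 4), (11, 5), (11, 6), (11, 7), (11, 8), (11, 9), (11, 10), (11, 11), (11, 12), (11, 13), (11, 14), (11, 15), (12, 0), (12, 1), (12, 2), (12, 3), (12, 4), (12, 5), (12, 6), (12, 7), (12, 8), (12, 9), (12, 10), (12, 11), (12, 12), (12, 13), (12, 14), (12, 15)]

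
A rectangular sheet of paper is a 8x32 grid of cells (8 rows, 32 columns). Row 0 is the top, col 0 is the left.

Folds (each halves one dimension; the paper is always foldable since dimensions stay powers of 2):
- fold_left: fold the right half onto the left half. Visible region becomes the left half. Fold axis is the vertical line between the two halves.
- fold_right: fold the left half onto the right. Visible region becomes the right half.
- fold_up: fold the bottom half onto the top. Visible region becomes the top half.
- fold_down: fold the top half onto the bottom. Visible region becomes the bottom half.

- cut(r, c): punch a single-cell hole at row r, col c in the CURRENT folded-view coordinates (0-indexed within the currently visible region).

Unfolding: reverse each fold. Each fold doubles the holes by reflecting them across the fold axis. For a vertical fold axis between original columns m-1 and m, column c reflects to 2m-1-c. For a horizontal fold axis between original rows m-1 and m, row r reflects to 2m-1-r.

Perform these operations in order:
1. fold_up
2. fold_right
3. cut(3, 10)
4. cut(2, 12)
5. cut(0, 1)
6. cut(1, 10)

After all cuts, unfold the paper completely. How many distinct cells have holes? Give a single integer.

Answer: 16

Derivation:
Op 1 fold_up: fold axis h@4; visible region now rows[0,4) x cols[0,32) = 4x32
Op 2 fold_right: fold axis v@16; visible region now rows[0,4) x cols[16,32) = 4x16
Op 3 cut(3, 10): punch at orig (3,26); cuts so far [(3, 26)]; region rows[0,4) x cols[16,32) = 4x16
Op 4 cut(2, 12): punch at orig (2,28); cuts so far [(2, 28), (3, 26)]; region rows[0,4) x cols[16,32) = 4x16
Op 5 cut(0, 1): punch at orig (0,17); cuts so far [(0, 17), (2, 28), (3, 26)]; region rows[0,4) x cols[16,32) = 4x16
Op 6 cut(1, 10): punch at orig (1,26); cuts so far [(0, 17), (1, 26), (2, 28), (3, 26)]; region rows[0,4) x cols[16,32) = 4x16
Unfold 1 (reflect across v@16): 8 holes -> [(0, 14), (0, 17), (1, 5), (1, 26), (2, 3), (2, 28), (3, 5), (3, 26)]
Unfold 2 (reflect across h@4): 16 holes -> [(0, 14), (0, 17), (1, 5), (1, 26), (2, 3), (2, 28), (3, 5), (3, 26), (4, 5), (4, 26), (5, 3), (5, 28), (6, 5), (6, 26), (7, 14), (7, 17)]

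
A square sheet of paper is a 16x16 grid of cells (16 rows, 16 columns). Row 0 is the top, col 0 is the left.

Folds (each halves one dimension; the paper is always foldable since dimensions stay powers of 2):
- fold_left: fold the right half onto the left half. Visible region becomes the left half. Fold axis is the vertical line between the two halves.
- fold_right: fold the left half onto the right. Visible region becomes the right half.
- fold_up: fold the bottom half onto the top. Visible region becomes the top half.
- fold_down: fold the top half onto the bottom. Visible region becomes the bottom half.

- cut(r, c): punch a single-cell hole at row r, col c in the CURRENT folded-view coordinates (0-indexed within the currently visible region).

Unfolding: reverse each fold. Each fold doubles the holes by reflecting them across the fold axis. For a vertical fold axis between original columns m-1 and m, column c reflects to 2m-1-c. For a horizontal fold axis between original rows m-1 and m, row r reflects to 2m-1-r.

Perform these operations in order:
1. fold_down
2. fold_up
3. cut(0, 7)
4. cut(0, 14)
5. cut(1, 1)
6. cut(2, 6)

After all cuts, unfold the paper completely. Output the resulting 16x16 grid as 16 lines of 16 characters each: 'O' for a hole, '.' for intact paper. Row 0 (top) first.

Op 1 fold_down: fold axis h@8; visible region now rows[8,16) x cols[0,16) = 8x16
Op 2 fold_up: fold axis h@12; visible region now rows[8,12) x cols[0,16) = 4x16
Op 3 cut(0, 7): punch at orig (8,7); cuts so far [(8, 7)]; region rows[8,12) x cols[0,16) = 4x16
Op 4 cut(0, 14): punch at orig (8,14); cuts so far [(8, 7), (8, 14)]; region rows[8,12) x cols[0,16) = 4x16
Op 5 cut(1, 1): punch at orig (9,1); cuts so far [(8, 7), (8, 14), (9, 1)]; region rows[8,12) x cols[0,16) = 4x16
Op 6 cut(2, 6): punch at orig (10,6); cuts so far [(8, 7), (8, 14), (9, 1), (10, 6)]; region rows[8,12) x cols[0,16) = 4x16
Unfold 1 (reflect across h@12): 8 holes -> [(8, 7), (8, 14), (9, 1), (10, 6), (13, 6), (14, 1), (15, 7), (15, 14)]
Unfold 2 (reflect across h@8): 16 holes -> [(0, 7), (0, 14), (1, 1), (2, 6), (5, 6), (6, 1), (7, 7), (7, 14), (8, 7), (8, 14), (9, 1), (10, 6), (13, 6), (14, 1), (15, 7), (15, 14)]

Answer: .......O......O.
.O..............
......O.........
................
................
......O.........
.O..............
.......O......O.
.......O......O.
.O..............
......O.........
................
................
......O.........
.O..............
.......O......O.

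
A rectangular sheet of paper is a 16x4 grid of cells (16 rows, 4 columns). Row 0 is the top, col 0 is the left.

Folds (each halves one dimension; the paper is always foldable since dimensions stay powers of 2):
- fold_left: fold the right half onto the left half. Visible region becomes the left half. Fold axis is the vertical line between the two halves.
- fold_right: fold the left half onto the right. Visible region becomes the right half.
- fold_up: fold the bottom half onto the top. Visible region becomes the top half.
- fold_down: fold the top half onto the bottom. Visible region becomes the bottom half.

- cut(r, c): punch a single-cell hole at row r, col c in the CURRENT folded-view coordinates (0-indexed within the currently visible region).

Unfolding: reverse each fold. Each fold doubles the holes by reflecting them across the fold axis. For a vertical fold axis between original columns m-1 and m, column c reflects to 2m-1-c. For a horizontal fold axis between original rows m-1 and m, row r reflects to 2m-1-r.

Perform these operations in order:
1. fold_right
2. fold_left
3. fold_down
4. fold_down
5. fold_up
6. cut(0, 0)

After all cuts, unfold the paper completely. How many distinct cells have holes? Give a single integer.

Answer: 32

Derivation:
Op 1 fold_right: fold axis v@2; visible region now rows[0,16) x cols[2,4) = 16x2
Op 2 fold_left: fold axis v@3; visible region now rows[0,16) x cols[2,3) = 16x1
Op 3 fold_down: fold axis h@8; visible region now rows[8,16) x cols[2,3) = 8x1
Op 4 fold_down: fold axis h@12; visible region now rows[12,16) x cols[2,3) = 4x1
Op 5 fold_up: fold axis h@14; visible region now rows[12,14) x cols[2,3) = 2x1
Op 6 cut(0, 0): punch at orig (12,2); cuts so far [(12, 2)]; region rows[12,14) x cols[2,3) = 2x1
Unfold 1 (reflect across h@14): 2 holes -> [(12, 2), (15, 2)]
Unfold 2 (reflect across h@12): 4 holes -> [(8, 2), (11, 2), (12, 2), (15, 2)]
Unfold 3 (reflect across h@8): 8 holes -> [(0, 2), (3, 2), (4, 2), (7, 2), (8, 2), (11, 2), (12, 2), (15, 2)]
Unfold 4 (reflect across v@3): 16 holes -> [(0, 2), (0, 3), (3, 2), (3, 3), (4, 2), (4, 3), (7, 2), (7, 3), (8, 2), (8, 3), (11, 2), (11, 3), (12, 2), (12, 3), (15, 2), (15, 3)]
Unfold 5 (reflect across v@2): 32 holes -> [(0, 0), (0, 1), (0, 2), (0, 3), (3, 0), (3, 1), (3, 2), (3, 3), (4, 0), (4, 1), (4, 2), (4, 3), (7, 0), (7, 1), (7, 2), (7, 3), (8, 0), (8, 1), (8, 2), (8, 3), (11, 0), (11, 1), (11, 2), (11, 3), (12, 0), (12, 1), (12, 2), (12, 3), (15, 0), (15, 1), (15, 2), (15, 3)]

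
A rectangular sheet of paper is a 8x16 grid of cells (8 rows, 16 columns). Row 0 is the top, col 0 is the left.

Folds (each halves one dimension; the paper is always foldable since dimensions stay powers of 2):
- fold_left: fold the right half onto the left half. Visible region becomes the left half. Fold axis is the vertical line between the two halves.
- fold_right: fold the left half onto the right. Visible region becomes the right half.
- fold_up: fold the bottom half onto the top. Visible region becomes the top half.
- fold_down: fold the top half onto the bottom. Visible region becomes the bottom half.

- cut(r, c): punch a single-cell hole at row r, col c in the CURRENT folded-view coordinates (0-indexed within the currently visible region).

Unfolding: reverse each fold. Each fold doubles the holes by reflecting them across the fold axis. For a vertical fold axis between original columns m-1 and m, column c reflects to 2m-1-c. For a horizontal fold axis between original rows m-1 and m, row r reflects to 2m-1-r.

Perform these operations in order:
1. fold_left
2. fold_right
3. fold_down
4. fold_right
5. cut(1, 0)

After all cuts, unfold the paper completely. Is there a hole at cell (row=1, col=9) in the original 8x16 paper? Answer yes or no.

Op 1 fold_left: fold axis v@8; visible region now rows[0,8) x cols[0,8) = 8x8
Op 2 fold_right: fold axis v@4; visible region now rows[0,8) x cols[4,8) = 8x4
Op 3 fold_down: fold axis h@4; visible region now rows[4,8) x cols[4,8) = 4x4
Op 4 fold_right: fold axis v@6; visible region now rows[4,8) x cols[6,8) = 4x2
Op 5 cut(1, 0): punch at orig (5,6); cuts so far [(5, 6)]; region rows[4,8) x cols[6,8) = 4x2
Unfold 1 (reflect across v@6): 2 holes -> [(5, 5), (5, 6)]
Unfold 2 (reflect across h@4): 4 holes -> [(2, 5), (2, 6), (5, 5), (5, 6)]
Unfold 3 (reflect across v@4): 8 holes -> [(2, 1), (2, 2), (2, 5), (2, 6), (5, 1), (5, 2), (5, 5), (5, 6)]
Unfold 4 (reflect across v@8): 16 holes -> [(2, 1), (2, 2), (2, 5), (2, 6), (2, 9), (2, 10), (2, 13), (2, 14), (5, 1), (5, 2), (5, 5), (5, 6), (5, 9), (5, 10), (5, 13), (5, 14)]
Holes: [(2, 1), (2, 2), (2, 5), (2, 6), (2, 9), (2, 10), (2, 13), (2, 14), (5, 1), (5, 2), (5, 5), (5, 6), (5, 9), (5, 10), (5, 13), (5, 14)]

Answer: no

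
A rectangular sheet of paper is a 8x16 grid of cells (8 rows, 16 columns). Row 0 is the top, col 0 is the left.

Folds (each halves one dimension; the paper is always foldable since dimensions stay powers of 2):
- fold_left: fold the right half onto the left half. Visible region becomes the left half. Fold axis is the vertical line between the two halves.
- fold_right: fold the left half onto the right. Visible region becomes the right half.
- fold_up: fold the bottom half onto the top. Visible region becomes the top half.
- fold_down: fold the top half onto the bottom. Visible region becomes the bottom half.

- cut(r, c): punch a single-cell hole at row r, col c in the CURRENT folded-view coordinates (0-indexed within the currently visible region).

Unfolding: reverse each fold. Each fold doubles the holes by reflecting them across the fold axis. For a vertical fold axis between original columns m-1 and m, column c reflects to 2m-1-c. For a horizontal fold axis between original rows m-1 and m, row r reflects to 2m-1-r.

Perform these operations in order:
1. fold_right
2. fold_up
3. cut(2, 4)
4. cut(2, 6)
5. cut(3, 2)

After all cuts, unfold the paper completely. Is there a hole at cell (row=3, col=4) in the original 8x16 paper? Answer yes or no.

Answer: no

Derivation:
Op 1 fold_right: fold axis v@8; visible region now rows[0,8) x cols[8,16) = 8x8
Op 2 fold_up: fold axis h@4; visible region now rows[0,4) x cols[8,16) = 4x8
Op 3 cut(2, 4): punch at orig (2,12); cuts so far [(2, 12)]; region rows[0,4) x cols[8,16) = 4x8
Op 4 cut(2, 6): punch at orig (2,14); cuts so far [(2, 12), (2, 14)]; region rows[0,4) x cols[8,16) = 4x8
Op 5 cut(3, 2): punch at orig (3,10); cuts so far [(2, 12), (2, 14), (3, 10)]; region rows[0,4) x cols[8,16) = 4x8
Unfold 1 (reflect across h@4): 6 holes -> [(2, 12), (2, 14), (3, 10), (4, 10), (5, 12), (5, 14)]
Unfold 2 (reflect across v@8): 12 holes -> [(2, 1), (2, 3), (2, 12), (2, 14), (3, 5), (3, 10), (4, 5), (4, 10), (5, 1), (5, 3), (5, 12), (5, 14)]
Holes: [(2, 1), (2, 3), (2, 12), (2, 14), (3, 5), (3, 10), (4, 5), (4, 10), (5, 1), (5, 3), (5, 12), (5, 14)]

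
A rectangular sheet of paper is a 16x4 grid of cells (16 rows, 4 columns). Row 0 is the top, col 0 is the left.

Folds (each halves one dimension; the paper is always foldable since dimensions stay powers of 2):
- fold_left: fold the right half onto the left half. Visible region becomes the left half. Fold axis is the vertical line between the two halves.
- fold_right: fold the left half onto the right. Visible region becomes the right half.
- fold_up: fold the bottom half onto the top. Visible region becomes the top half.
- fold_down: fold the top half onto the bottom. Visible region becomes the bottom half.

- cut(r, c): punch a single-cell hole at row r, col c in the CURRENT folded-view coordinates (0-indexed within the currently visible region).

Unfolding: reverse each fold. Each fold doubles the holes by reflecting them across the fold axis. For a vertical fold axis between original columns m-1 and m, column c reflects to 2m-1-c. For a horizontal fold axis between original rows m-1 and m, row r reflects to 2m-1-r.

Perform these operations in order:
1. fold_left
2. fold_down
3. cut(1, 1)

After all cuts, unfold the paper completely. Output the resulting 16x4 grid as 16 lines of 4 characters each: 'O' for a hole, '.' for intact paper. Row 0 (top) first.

Op 1 fold_left: fold axis v@2; visible region now rows[0,16) x cols[0,2) = 16x2
Op 2 fold_down: fold axis h@8; visible region now rows[8,16) x cols[0,2) = 8x2
Op 3 cut(1, 1): punch at orig (9,1); cuts so far [(9, 1)]; region rows[8,16) x cols[0,2) = 8x2
Unfold 1 (reflect across h@8): 2 holes -> [(6, 1), (9, 1)]
Unfold 2 (reflect across v@2): 4 holes -> [(6, 1), (6, 2), (9, 1), (9, 2)]

Answer: ....
....
....
....
....
....
.OO.
....
....
.OO.
....
....
....
....
....
....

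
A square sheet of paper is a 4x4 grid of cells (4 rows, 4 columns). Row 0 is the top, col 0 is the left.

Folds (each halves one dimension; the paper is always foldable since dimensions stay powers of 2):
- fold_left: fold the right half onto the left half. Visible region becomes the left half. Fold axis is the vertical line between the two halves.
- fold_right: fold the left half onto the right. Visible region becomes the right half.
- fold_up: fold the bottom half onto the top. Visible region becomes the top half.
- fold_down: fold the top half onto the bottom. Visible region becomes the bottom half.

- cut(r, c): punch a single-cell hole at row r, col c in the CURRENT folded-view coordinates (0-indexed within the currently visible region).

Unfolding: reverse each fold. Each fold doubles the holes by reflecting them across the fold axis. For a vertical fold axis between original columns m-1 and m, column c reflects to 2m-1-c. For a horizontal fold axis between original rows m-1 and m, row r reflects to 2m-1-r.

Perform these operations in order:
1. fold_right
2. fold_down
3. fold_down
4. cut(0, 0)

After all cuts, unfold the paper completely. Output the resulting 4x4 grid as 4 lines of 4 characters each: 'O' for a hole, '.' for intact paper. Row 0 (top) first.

Op 1 fold_right: fold axis v@2; visible region now rows[0,4) x cols[2,4) = 4x2
Op 2 fold_down: fold axis h@2; visible region now rows[2,4) x cols[2,4) = 2x2
Op 3 fold_down: fold axis h@3; visible region now rows[3,4) x cols[2,4) = 1x2
Op 4 cut(0, 0): punch at orig (3,2); cuts so far [(3, 2)]; region rows[3,4) x cols[2,4) = 1x2
Unfold 1 (reflect across h@3): 2 holes -> [(2, 2), (3, 2)]
Unfold 2 (reflect across h@2): 4 holes -> [(0, 2), (1, 2), (2, 2), (3, 2)]
Unfold 3 (reflect across v@2): 8 holes -> [(0, 1), (0, 2), (1, 1), (1, 2), (2, 1), (2, 2), (3, 1), (3, 2)]

Answer: .OO.
.OO.
.OO.
.OO.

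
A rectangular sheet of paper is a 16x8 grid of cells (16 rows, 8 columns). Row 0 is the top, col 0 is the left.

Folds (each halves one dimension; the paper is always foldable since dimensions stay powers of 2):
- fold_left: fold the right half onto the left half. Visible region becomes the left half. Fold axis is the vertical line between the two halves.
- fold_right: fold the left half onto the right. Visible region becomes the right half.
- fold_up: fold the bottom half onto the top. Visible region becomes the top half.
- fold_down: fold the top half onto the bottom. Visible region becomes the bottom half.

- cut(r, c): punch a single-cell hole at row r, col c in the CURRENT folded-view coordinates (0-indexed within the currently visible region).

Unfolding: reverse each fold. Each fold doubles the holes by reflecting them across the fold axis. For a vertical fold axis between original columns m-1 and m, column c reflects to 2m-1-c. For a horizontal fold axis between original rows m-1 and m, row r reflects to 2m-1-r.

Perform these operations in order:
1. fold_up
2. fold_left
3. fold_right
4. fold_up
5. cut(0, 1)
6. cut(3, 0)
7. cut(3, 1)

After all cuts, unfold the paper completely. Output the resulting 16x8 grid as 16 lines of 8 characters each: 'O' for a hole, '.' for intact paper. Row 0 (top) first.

Answer: O..OO..O
........
........
OOOOOOOO
OOOOOOOO
........
........
O..OO..O
O..OO..O
........
........
OOOOOOOO
OOOOOOOO
........
........
O..OO..O

Derivation:
Op 1 fold_up: fold axis h@8; visible region now rows[0,8) x cols[0,8) = 8x8
Op 2 fold_left: fold axis v@4; visible region now rows[0,8) x cols[0,4) = 8x4
Op 3 fold_right: fold axis v@2; visible region now rows[0,8) x cols[2,4) = 8x2
Op 4 fold_up: fold axis h@4; visible region now rows[0,4) x cols[2,4) = 4x2
Op 5 cut(0, 1): punch at orig (0,3); cuts so far [(0, 3)]; region rows[0,4) x cols[2,4) = 4x2
Op 6 cut(3, 0): punch at orig (3,2); cuts so far [(0, 3), (3, 2)]; region rows[0,4) x cols[2,4) = 4x2
Op 7 cut(3, 1): punch at orig (3,3); cuts so far [(0, 3), (3, 2), (3, 3)]; region rows[0,4) x cols[2,4) = 4x2
Unfold 1 (reflect across h@4): 6 holes -> [(0, 3), (3, 2), (3, 3), (4, 2), (4, 3), (7, 3)]
Unfold 2 (reflect across v@2): 12 holes -> [(0, 0), (0, 3), (3, 0), (3, 1), (3, 2), (3, 3), (4, 0), (4, 1), (4, 2), (4, 3), (7, 0), (7, 3)]
Unfold 3 (reflect across v@4): 24 holes -> [(0, 0), (0, 3), (0, 4), (0, 7), (3, 0), (3, 1), (3, 2), (3, 3), (3, 4), (3, 5), (3, 6), (3, 7), (4, 0), (4, 1), (4, 2), (4, 3), (4, 4), (4, 5), (4, 6), (4, 7), (7, 0), (7, 3), (7, 4), (7, 7)]
Unfold 4 (reflect across h@8): 48 holes -> [(0, 0), (0, 3), (0, 4), (0, 7), (3, 0), (3, 1), (3, 2), (3, 3), (3, 4), (3, 5), (3, 6), (3, 7), (4, 0), (4, 1), (4, 2), (4, 3), (4, 4), (4, 5), (4, 6), (4, 7), (7, 0), (7, 3), (7, 4), (7, 7), (8, 0), (8, 3), (8, 4), (8, 7), (11, 0), (11, 1), (11, 2), (11, 3), (11, 4), (11, 5), (11, 6), (11, 7), (12, 0), (12, 1), (12, 2), (12, 3), (12, 4), (12, 5), (12, 6), (12, 7), (15, 0), (15, 3), (15, 4), (15, 7)]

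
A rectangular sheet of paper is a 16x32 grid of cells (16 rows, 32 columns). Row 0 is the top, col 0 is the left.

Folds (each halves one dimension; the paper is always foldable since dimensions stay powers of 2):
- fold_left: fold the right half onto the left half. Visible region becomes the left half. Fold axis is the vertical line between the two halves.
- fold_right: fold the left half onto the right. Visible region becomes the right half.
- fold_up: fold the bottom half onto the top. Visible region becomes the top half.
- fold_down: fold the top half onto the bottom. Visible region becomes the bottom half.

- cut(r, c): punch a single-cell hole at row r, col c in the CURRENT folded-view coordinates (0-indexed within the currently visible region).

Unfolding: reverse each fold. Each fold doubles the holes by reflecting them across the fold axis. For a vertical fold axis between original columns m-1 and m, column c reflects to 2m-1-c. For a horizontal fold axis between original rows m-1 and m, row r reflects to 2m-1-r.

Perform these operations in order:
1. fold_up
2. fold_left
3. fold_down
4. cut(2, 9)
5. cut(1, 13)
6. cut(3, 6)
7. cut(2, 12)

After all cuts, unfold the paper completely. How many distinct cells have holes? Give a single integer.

Answer: 32

Derivation:
Op 1 fold_up: fold axis h@8; visible region now rows[0,8) x cols[0,32) = 8x32
Op 2 fold_left: fold axis v@16; visible region now rows[0,8) x cols[0,16) = 8x16
Op 3 fold_down: fold axis h@4; visible region now rows[4,8) x cols[0,16) = 4x16
Op 4 cut(2, 9): punch at orig (6,9); cuts so far [(6, 9)]; region rows[4,8) x cols[0,16) = 4x16
Op 5 cut(1, 13): punch at orig (5,13); cuts so far [(5, 13), (6, 9)]; region rows[4,8) x cols[0,16) = 4x16
Op 6 cut(3, 6): punch at orig (7,6); cuts so far [(5, 13), (6, 9), (7, 6)]; region rows[4,8) x cols[0,16) = 4x16
Op 7 cut(2, 12): punch at orig (6,12); cuts so far [(5, 13), (6, 9), (6, 12), (7, 6)]; region rows[4,8) x cols[0,16) = 4x16
Unfold 1 (reflect across h@4): 8 holes -> [(0, 6), (1, 9), (1, 12), (2, 13), (5, 13), (6, 9), (6, 12), (7, 6)]
Unfold 2 (reflect across v@16): 16 holes -> [(0, 6), (0, 25), (1, 9), (1, 12), (1, 19), (1, 22), (2, 13), (2, 18), (5, 13), (5, 18), (6, 9), (6, 12), (6, 19), (6, 22), (7, 6), (7, 25)]
Unfold 3 (reflect across h@8): 32 holes -> [(0, 6), (0, 25), (1, 9), (1, 12), (1, 19), (1, 22), (2, 13), (2, 18), (5, 13), (5, 18), (6, 9), (6, 12), (6, 19), (6, 22), (7, 6), (7, 25), (8, 6), (8, 25), (9, 9), (9, 12), (9, 19), (9, 22), (10, 13), (10, 18), (13, 13), (13, 18), (14, 9), (14, 12), (14, 19), (14, 22), (15, 6), (15, 25)]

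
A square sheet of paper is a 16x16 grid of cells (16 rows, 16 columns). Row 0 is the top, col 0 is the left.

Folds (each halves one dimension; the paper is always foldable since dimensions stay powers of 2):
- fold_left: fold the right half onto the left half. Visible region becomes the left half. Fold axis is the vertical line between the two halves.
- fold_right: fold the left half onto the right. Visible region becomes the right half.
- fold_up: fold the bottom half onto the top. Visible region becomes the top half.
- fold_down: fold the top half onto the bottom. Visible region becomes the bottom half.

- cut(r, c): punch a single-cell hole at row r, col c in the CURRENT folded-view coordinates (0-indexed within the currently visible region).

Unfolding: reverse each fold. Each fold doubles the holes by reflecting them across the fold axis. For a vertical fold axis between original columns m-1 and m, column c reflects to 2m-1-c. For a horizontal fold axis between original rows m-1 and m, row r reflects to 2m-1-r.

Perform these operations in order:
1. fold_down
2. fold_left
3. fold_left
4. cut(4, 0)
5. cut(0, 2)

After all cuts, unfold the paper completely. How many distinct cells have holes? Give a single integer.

Answer: 16

Derivation:
Op 1 fold_down: fold axis h@8; visible region now rows[8,16) x cols[0,16) = 8x16
Op 2 fold_left: fold axis v@8; visible region now rows[8,16) x cols[0,8) = 8x8
Op 3 fold_left: fold axis v@4; visible region now rows[8,16) x cols[0,4) = 8x4
Op 4 cut(4, 0): punch at orig (12,0); cuts so far [(12, 0)]; region rows[8,16) x cols[0,4) = 8x4
Op 5 cut(0, 2): punch at orig (8,2); cuts so far [(8, 2), (12, 0)]; region rows[8,16) x cols[0,4) = 8x4
Unfold 1 (reflect across v@4): 4 holes -> [(8, 2), (8, 5), (12, 0), (12, 7)]
Unfold 2 (reflect across v@8): 8 holes -> [(8, 2), (8, 5), (8, 10), (8, 13), (12, 0), (12, 7), (12, 8), (12, 15)]
Unfold 3 (reflect across h@8): 16 holes -> [(3, 0), (3, 7), (3, 8), (3, 15), (7, 2), (7, 5), (7, 10), (7, 13), (8, 2), (8, 5), (8, 10), (8, 13), (12, 0), (12, 7), (12, 8), (12, 15)]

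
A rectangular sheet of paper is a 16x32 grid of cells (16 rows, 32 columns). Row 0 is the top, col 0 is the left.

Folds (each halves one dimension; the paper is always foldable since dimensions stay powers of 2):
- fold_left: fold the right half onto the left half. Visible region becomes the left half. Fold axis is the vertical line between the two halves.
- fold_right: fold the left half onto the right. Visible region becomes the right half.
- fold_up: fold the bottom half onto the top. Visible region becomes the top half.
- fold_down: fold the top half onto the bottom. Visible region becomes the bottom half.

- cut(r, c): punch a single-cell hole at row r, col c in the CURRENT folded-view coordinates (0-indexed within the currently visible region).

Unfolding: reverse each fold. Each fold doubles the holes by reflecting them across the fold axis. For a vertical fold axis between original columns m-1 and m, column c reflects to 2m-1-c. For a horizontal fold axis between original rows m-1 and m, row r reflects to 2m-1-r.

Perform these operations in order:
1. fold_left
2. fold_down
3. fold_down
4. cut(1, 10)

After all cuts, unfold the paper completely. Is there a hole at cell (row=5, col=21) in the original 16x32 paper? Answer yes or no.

Op 1 fold_left: fold axis v@16; visible region now rows[0,16) x cols[0,16) = 16x16
Op 2 fold_down: fold axis h@8; visible region now rows[8,16) x cols[0,16) = 8x16
Op 3 fold_down: fold axis h@12; visible region now rows[12,16) x cols[0,16) = 4x16
Op 4 cut(1, 10): punch at orig (13,10); cuts so far [(13, 10)]; region rows[12,16) x cols[0,16) = 4x16
Unfold 1 (reflect across h@12): 2 holes -> [(10, 10), (13, 10)]
Unfold 2 (reflect across h@8): 4 holes -> [(2, 10), (5, 10), (10, 10), (13, 10)]
Unfold 3 (reflect across v@16): 8 holes -> [(2, 10), (2, 21), (5, 10), (5, 21), (10, 10), (10, 21), (13, 10), (13, 21)]
Holes: [(2, 10), (2, 21), (5, 10), (5, 21), (10, 10), (10, 21), (13, 10), (13, 21)]

Answer: yes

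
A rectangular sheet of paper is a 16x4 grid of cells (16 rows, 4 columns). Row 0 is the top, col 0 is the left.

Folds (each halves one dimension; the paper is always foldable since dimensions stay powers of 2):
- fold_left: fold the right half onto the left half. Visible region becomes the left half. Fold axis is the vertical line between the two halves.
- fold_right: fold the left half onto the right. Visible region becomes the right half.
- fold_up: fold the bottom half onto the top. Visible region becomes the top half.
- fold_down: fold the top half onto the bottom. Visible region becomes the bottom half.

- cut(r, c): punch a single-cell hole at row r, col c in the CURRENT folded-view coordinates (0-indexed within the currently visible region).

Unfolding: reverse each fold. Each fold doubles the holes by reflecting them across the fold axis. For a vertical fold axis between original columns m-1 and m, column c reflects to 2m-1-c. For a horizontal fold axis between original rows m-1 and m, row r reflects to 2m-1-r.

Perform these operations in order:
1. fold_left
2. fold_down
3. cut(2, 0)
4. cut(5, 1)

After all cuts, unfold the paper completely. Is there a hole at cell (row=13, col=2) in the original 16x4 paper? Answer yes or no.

Answer: yes

Derivation:
Op 1 fold_left: fold axis v@2; visible region now rows[0,16) x cols[0,2) = 16x2
Op 2 fold_down: fold axis h@8; visible region now rows[8,16) x cols[0,2) = 8x2
Op 3 cut(2, 0): punch at orig (10,0); cuts so far [(10, 0)]; region rows[8,16) x cols[0,2) = 8x2
Op 4 cut(5, 1): punch at orig (13,1); cuts so far [(10, 0), (13, 1)]; region rows[8,16) x cols[0,2) = 8x2
Unfold 1 (reflect across h@8): 4 holes -> [(2, 1), (5, 0), (10, 0), (13, 1)]
Unfold 2 (reflect across v@2): 8 holes -> [(2, 1), (2, 2), (5, 0), (5, 3), (10, 0), (10, 3), (13, 1), (13, 2)]
Holes: [(2, 1), (2, 2), (5, 0), (5, 3), (10, 0), (10, 3), (13, 1), (13, 2)]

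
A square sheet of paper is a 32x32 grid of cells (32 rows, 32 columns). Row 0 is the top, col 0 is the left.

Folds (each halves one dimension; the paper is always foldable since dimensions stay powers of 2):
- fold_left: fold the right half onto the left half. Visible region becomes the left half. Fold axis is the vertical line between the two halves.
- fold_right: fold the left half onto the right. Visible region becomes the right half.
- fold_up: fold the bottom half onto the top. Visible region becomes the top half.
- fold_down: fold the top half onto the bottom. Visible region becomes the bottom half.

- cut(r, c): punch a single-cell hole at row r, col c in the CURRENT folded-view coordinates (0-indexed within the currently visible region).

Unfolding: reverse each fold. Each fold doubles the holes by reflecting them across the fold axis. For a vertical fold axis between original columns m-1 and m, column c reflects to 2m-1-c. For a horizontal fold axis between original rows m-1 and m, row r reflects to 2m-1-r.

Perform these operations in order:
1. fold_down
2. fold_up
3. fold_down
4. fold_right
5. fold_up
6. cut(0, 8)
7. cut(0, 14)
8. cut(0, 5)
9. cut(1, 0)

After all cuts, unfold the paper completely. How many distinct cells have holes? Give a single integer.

Answer: 128

Derivation:
Op 1 fold_down: fold axis h@16; visible region now rows[16,32) x cols[0,32) = 16x32
Op 2 fold_up: fold axis h@24; visible region now rows[16,24) x cols[0,32) = 8x32
Op 3 fold_down: fold axis h@20; visible region now rows[20,24) x cols[0,32) = 4x32
Op 4 fold_right: fold axis v@16; visible region now rows[20,24) x cols[16,32) = 4x16
Op 5 fold_up: fold axis h@22; visible region now rows[20,22) x cols[16,32) = 2x16
Op 6 cut(0, 8): punch at orig (20,24); cuts so far [(20, 24)]; region rows[20,22) x cols[16,32) = 2x16
Op 7 cut(0, 14): punch at orig (20,30); cuts so far [(20, 24), (20, 30)]; region rows[20,22) x cols[16,32) = 2x16
Op 8 cut(0, 5): punch at orig (20,21); cuts so far [(20, 21), (20, 24), (20, 30)]; region rows[20,22) x cols[16,32) = 2x16
Op 9 cut(1, 0): punch at orig (21,16); cuts so far [(20, 21), (20, 24), (20, 30), (21, 16)]; region rows[20,22) x cols[16,32) = 2x16
Unfold 1 (reflect across h@22): 8 holes -> [(20, 21), (20, 24), (20, 30), (21, 16), (22, 16), (23, 21), (23, 24), (23, 30)]
Unfold 2 (reflect across v@16): 16 holes -> [(20, 1), (20, 7), (20, 10), (20, 21), (20, 24), (20, 30), (21, 15), (21, 16), (22, 15), (22, 16), (23, 1), (23, 7), (23, 10), (23, 21), (23, 24), (23, 30)]
Unfold 3 (reflect across h@20): 32 holes -> [(16, 1), (16, 7), (16, 10), (16, 21), (16, 24), (16, 30), (17, 15), (17, 16), (18, 15), (18, 16), (19, 1), (19, 7), (19, 10), (19, 21), (19, 24), (19, 30), (20, 1), (20, 7), (20, 10), (20, 21), (20, 24), (20, 30), (21, 15), (21, 16), (22, 15), (22, 16), (23, 1), (23, 7), (23, 10), (23, 21), (23, 24), (23, 30)]
Unfold 4 (reflect across h@24): 64 holes -> [(16, 1), (16, 7), (16, 10), (16, 21), (16, 24), (16, 30), (17, 15), (17, 16), (18, 15), (18, 16), (19, 1), (19, 7), (19, 10), (19, 21), (19, 24), (19, 30), (20, 1), (20, 7), (20, 10), (20, 21), (20, 24), (20, 30), (21, 15), (21, 16), (22, 15), (22, 16), (23, 1), (23, 7), (23, 10), (23, 21), (23, 24), (23, 30), (24, 1), (24, 7), (24, 10), (24, 21), (24, 24), (24, 30), (25, 15), (25, 16), (26, 15), (26, 16), (27, 1), (27, 7), (27, 10), (27, 21), (27, 24), (27, 30), (28, 1), (28, 7), (28, 10), (28, 21), (28, 24), (28, 30), (29, 15), (29, 16), (30, 15), (30, 16), (31, 1), (31, 7), (31, 10), (31, 21), (31, 24), (31, 30)]
Unfold 5 (reflect across h@16): 128 holes -> [(0, 1), (0, 7), (0, 10), (0, 21), (0, 24), (0, 30), (1, 15), (1, 16), (2, 15), (2, 16), (3, 1), (3, 7), (3, 10), (3, 21), (3, 24), (3, 30), (4, 1), (4, 7), (4, 10), (4, 21), (4, 24), (4, 30), (5, 15), (5, 16), (6, 15), (6, 16), (7, 1), (7, 7), (7, 10), (7, 21), (7, 24), (7, 30), (8, 1), (8, 7), (8, 10), (8, 21), (8, 24), (8, 30), (9, 15), (9, 16), (10, 15), (10, 16), (11, 1), (11, 7), (11, 10), (11, 21), (11, 24), (11, 30), (12, 1), (12, 7), (12, 10), (12, 21), (12, 24), (12, 30), (13, 15), (13, 16), (14, 15), (14, 16), (15, 1), (15, 7), (15, 10), (15, 21), (15, 24), (15, 30), (16, 1), (16, 7), (16, 10), (16, 21), (16, 24), (16, 30), (17, 15), (17, 16), (18, 15), (18, 16), (19, 1), (19, 7), (19, 10), (19, 21), (19, 24), (19, 30), (20, 1), (20, 7), (20, 10), (20, 21), (20, 24), (20, 30), (21, 15), (21, 16), (22, 15), (22, 16), (23, 1), (23, 7), (23, 10), (23, 21), (23, 24), (23, 30), (24, 1), (24, 7), (24, 10), (24, 21), (24, 24), (24, 30), (25, 15), (25, 16), (26, 15), (26, 16), (27, 1), (27, 7), (27, 10), (27, 21), (27, 24), (27, 30), (28, 1), (28, 7), (28, 10), (28, 21), (28, 24), (28, 30), (29, 15), (29, 16), (30, 15), (30, 16), (31, 1), (31, 7), (31, 10), (31, 21), (31, 24), (31, 30)]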